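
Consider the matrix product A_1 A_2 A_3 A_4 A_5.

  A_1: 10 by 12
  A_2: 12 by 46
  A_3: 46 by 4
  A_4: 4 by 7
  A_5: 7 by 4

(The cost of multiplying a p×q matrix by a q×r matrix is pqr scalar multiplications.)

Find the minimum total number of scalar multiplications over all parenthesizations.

2960

Adjacent pairs: A_1A_2 = 10·12·46 = 5520; A_2A_3 = 12·46·4 = 2208; A_3A_4 = 46·4·7 = 1288; A_4A_5 = 4·7·4 = 112.
Length 3: A_1..A_3: k=1: 0+2208+10·12·4=2688; k=2: 5520+0+10·46·4=7360 → min 2688 | A_2..A_4: k=2: 0+1288+12·46·7=5152; k=3: 2208+0+12·4·7=2544 → min 2544 | A_3..A_5: k=3: 0+112+46·4·4=848; k=4: 1288+0+46·7·4=2576 → min 848.
Length 4: A_1..A_4: k=1: 0+2544+10·12·7=3384; k=2: 5520+1288+10·46·7=10028; k=3: 2688+0+10·4·7=2968 → min 2968 | A_2..A_5: k=2: 0+848+12·46·4=3056; k=3: 2208+112+12·4·4=2512; k=4: 2544+0+12·7·4=2880 → min 2512.
Length 5: A_1..A_5: k=1: 0+2512+10·12·4=2992; k=2: 5520+848+10·46·4=8208; k=3: 2688+112+10·4·4=2960; k=4: 2968+0+10·7·4=3248 → min 2960.
Optimal order: ((A_1 (A_2 A_3)) (A_4 A_5)) with cost 2960.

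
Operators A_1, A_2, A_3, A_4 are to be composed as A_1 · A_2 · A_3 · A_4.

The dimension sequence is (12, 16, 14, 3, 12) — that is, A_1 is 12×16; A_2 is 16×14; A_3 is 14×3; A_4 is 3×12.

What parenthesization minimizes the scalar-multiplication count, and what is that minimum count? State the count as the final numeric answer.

Adjacent pairs: A_1A_2 = 12·16·14 = 2688; A_2A_3 = 16·14·3 = 672; A_3A_4 = 14·3·12 = 504.
Length 3: A_1..A_3: k=1: 0+672+12·16·3=1248; k=2: 2688+0+12·14·3=3192 → min 1248 | A_2..A_4: k=2: 0+504+16·14·12=3192; k=3: 672+0+16·3·12=1248 → min 1248.
Length 4: A_1..A_4: k=1: 0+1248+12·16·12=3552; k=2: 2688+504+12·14·12=5208; k=3: 1248+0+12·3·12=1680 → min 1680.
Optimal parenthesization: ((A_1 · (A_2 · A_3)) · A_4) with cost 1680.

1680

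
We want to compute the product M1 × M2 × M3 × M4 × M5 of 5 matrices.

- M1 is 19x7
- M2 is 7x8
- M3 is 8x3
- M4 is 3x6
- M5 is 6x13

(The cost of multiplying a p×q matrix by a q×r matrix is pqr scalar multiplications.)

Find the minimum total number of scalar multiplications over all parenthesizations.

1542

Adjacent pairs: M1M2 = 19·7·8 = 1064; M2M3 = 7·8·3 = 168; M3M4 = 8·3·6 = 144; M4M5 = 3·6·13 = 234.
Length 3: M1..M3: k=1: 0+168+19·7·3=567; k=2: 1064+0+19·8·3=1520 → min 567 | M2..M4: k=2: 0+144+7·8·6=480; k=3: 168+0+7·3·6=294 → min 294 | M3..M5: k=3: 0+234+8·3·13=546; k=4: 144+0+8·6·13=768 → min 546.
Length 4: M1..M4: k=1: 0+294+19·7·6=1092; k=2: 1064+144+19·8·6=2120; k=3: 567+0+19·3·6=909 → min 909 | M2..M5: k=2: 0+546+7·8·13=1274; k=3: 168+234+7·3·13=675; k=4: 294+0+7·6·13=840 → min 675.
Length 5: M1..M5: k=1: 0+675+19·7·13=2404; k=2: 1064+546+19·8·13=3586; k=3: 567+234+19·3·13=1542; k=4: 909+0+19·6·13=2391 → min 1542.
Optimal order: ((M1 × (M2 × M3)) × (M4 × M5)) with cost 1542.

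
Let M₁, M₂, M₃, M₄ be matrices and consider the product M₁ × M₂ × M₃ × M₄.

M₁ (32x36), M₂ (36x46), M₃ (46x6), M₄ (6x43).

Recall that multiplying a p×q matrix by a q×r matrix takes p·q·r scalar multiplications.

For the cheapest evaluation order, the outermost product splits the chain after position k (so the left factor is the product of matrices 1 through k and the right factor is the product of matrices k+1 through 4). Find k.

Adjacent pairs: M₁M₂ = 32·36·46 = 52992; M₂M₃ = 36·46·6 = 9936; M₃M₄ = 46·6·43 = 11868.
Length 3: M₁..M₃: k=1: 0+9936+32·36·6=16848; k=2: 52992+0+32·46·6=61824 → min 16848 | M₂..M₄: k=2: 0+11868+36·46·43=83076; k=3: 9936+0+36·6·43=19224 → min 19224.
Top-level splits: k=1: (M₁..M₁)·(M₂..M₄) → 0+19224+32·36·43 = 68760; k=2: (M₁..M₂)·(M₃..M₄) → 52992+11868+32·46·43 = 128156; k=3: (M₁..M₃)·(M₄..M₄) → 16848+0+32·6·43 = 25104.
Best split is after M₃, i.e. k = 3.

3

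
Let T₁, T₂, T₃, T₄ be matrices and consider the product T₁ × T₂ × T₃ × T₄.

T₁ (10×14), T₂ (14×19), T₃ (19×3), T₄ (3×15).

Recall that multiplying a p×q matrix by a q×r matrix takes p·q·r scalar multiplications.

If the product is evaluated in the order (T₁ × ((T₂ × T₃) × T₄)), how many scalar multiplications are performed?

3528

(T₂ × T₃): 14×19 by 19×3 → 14×3, cost 14·19·3 = 798
((T₂ × T₃) × T₄): 14×3 by 3×15 → 14×15, cost 14·3·15 = 630; cumulative 1428
(T₁ × ((T₂ × T₃) × T₄)): 10×14 by 14×15 → 10×15, cost 10·14·15 = 2100; cumulative 3528
Total: 3528 scalar multiplications.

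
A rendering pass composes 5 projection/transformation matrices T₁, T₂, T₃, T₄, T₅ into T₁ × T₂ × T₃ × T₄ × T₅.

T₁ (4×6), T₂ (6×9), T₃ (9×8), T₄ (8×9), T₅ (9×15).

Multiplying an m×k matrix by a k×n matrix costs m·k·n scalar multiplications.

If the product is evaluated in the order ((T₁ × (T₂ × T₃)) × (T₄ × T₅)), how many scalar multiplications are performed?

(T₂ × T₃): 6×9 by 9×8 → 6×8, cost 6·9·8 = 432
(T₁ × (T₂ × T₃)): 4×6 by 6×8 → 4×8, cost 4·6·8 = 192; cumulative 624
(T₄ × T₅): 8×9 by 9×15 → 8×15, cost 8·9·15 = 1080
((T₁ × (T₂ × T₃)) × (T₄ × T₅)): 4×8 by 8×15 → 4×15, cost 4·8·15 = 480; cumulative 2184
Total: 2184 scalar multiplications.

2184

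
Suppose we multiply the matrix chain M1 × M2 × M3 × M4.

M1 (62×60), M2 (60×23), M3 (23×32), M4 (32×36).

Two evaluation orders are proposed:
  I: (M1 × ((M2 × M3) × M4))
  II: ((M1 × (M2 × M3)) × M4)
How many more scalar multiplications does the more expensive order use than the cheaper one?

12576

Order I = (M1 × ((M2 × M3) × M4)): (M2 × M3): 60×23 by 23×32 → 60×32, cost 60·23·32 = 44160; ((M2 × M3) × M4): 60×32 by 32×36 → 60×36, cost 60·32·36 = 69120; cumulative 113280; (M1 × ((M2 × M3) × M4)): 62×60 by 60×36 → 62×36, cost 62·60·36 = 133920; cumulative 247200. Total 247200.
Order II = ((M1 × (M2 × M3)) × M4): (M2 × M3): 60×23 by 23×32 → 60×32, cost 60·23·32 = 44160; (M1 × (M2 × M3)): 62×60 by 60×32 → 62×32, cost 62·60·32 = 119040; cumulative 163200; ((M1 × (M2 × M3)) × M4): 62×32 by 32×36 → 62×36, cost 62·32·36 = 71424; cumulative 234624. Total 234624.
Difference: |247200 − 234624| = 12576.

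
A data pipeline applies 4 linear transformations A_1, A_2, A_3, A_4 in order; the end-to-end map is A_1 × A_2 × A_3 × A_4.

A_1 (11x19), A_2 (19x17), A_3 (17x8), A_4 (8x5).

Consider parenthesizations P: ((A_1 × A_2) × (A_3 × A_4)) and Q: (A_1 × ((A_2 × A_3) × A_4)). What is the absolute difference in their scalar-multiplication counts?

Order P = ((A_1 × A_2) × (A_3 × A_4)): (A_1 × A_2): 11×19 by 19×17 → 11×17, cost 11·19·17 = 3553; (A_3 × A_4): 17×8 by 8×5 → 17×5, cost 17·8·5 = 680; ((A_1 × A_2) × (A_3 × A_4)): 11×17 by 17×5 → 11×5, cost 11·17·5 = 935; cumulative 5168. Total 5168.
Order Q = (A_1 × ((A_2 × A_3) × A_4)): (A_2 × A_3): 19×17 by 17×8 → 19×8, cost 19·17·8 = 2584; ((A_2 × A_3) × A_4): 19×8 by 8×5 → 19×5, cost 19·8·5 = 760; cumulative 3344; (A_1 × ((A_2 × A_3) × A_4)): 11×19 by 19×5 → 11×5, cost 11·19·5 = 1045; cumulative 4389. Total 4389.
Difference: |5168 − 4389| = 779.

779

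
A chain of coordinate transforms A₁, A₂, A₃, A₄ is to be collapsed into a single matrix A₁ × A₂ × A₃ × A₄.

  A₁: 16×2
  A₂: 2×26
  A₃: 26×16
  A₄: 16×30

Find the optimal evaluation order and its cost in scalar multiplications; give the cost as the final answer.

2752

Adjacent pairs: A₁A₂ = 16·2·26 = 832; A₂A₃ = 2·26·16 = 832; A₃A₄ = 26·16·30 = 12480.
Length 3: A₁..A₃: k=1: 0+832+16·2·16=1344; k=2: 832+0+16·26·16=7488 → min 1344 | A₂..A₄: k=2: 0+12480+2·26·30=14040; k=3: 832+0+2·16·30=1792 → min 1792.
Length 4: A₁..A₄: k=1: 0+1792+16·2·30=2752; k=2: 832+12480+16·26·30=25792; k=3: 1344+0+16·16·30=9024 → min 2752.
Optimal parenthesization: (A₁ × ((A₂ × A₃) × A₄)) with cost 2752.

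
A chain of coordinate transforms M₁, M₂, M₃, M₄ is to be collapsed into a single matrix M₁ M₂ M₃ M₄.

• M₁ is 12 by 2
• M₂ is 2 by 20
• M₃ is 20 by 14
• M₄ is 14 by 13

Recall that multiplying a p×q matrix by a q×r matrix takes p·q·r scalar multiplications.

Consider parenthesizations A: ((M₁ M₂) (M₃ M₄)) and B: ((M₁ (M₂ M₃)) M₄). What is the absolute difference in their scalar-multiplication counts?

4160

Order A = ((M₁ M₂) (M₃ M₄)): (M₁ M₂): 12×2 by 2×20 → 12×20, cost 12·2·20 = 480; (M₃ M₄): 20×14 by 14×13 → 20×13, cost 20·14·13 = 3640; ((M₁ M₂) (M₃ M₄)): 12×20 by 20×13 → 12×13, cost 12·20·13 = 3120; cumulative 7240. Total 7240.
Order B = ((M₁ (M₂ M₃)) M₄): (M₂ M₃): 2×20 by 20×14 → 2×14, cost 2·20·14 = 560; (M₁ (M₂ M₃)): 12×2 by 2×14 → 12×14, cost 12·2·14 = 336; cumulative 896; ((M₁ (M₂ M₃)) M₄): 12×14 by 14×13 → 12×13, cost 12·14·13 = 2184; cumulative 3080. Total 3080.
Difference: |7240 − 3080| = 4160.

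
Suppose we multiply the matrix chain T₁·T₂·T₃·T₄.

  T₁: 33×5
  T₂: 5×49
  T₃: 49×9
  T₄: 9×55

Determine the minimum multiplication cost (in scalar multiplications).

13755

Adjacent pairs: T₁T₂ = 33·5·49 = 8085; T₂T₃ = 5·49·9 = 2205; T₃T₄ = 49·9·55 = 24255.
Length 3: T₁..T₃: k=1: 0+2205+33·5·9=3690; k=2: 8085+0+33·49·9=22638 → min 3690 | T₂..T₄: k=2: 0+24255+5·49·55=37730; k=3: 2205+0+5·9·55=4680 → min 4680.
Length 4: T₁..T₄: k=1: 0+4680+33·5·55=13755; k=2: 8085+24255+33·49·55=121275; k=3: 3690+0+33·9·55=20025 → min 13755.
Optimal order: (T₁·((T₂·T₃)·T₄)) with cost 13755.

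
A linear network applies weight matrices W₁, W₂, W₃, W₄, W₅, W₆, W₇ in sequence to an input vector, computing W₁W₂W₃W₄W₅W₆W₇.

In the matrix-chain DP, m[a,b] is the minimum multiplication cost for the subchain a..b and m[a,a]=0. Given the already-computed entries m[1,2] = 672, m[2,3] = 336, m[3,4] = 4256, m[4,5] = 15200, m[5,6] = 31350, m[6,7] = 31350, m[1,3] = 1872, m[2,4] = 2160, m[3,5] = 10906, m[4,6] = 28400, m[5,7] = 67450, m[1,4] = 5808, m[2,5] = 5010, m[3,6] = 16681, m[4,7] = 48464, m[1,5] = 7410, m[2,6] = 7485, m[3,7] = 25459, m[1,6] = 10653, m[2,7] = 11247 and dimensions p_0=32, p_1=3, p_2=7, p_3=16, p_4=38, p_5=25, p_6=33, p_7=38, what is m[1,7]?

14895

m[1,7] = min over k∈[1,6] of m[1,k]+m[k+1,7]+p_{0}·p_k·p_{7}.
k=1: 0 + 11247 + 32·3·38 = 14895; k=2: 672 + 25459 + 32·7·38 = 34643; k=3: 1872 + 48464 + 32·16·38 = 69792; k=4: 5808 + 67450 + 32·38·38 = 119466; k=5: 7410 + 31350 + 32·25·38 = 69160; k=6: 10653 + 0 + 32·33·38 = 50781.
Minimum: 14895 at k=1.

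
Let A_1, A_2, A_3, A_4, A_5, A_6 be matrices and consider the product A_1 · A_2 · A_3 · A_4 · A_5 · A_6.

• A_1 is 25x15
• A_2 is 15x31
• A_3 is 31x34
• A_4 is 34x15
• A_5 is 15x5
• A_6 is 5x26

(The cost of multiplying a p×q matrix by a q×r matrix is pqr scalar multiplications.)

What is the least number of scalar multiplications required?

Adjacent pairs: A_1A_2 = 25·15·31 = 11625; A_2A_3 = 15·31·34 = 15810; A_3A_4 = 31·34·15 = 15810; A_4A_5 = 34·15·5 = 2550; A_5A_6 = 15·5·26 = 1950.
Length 3: A_1..A_3: k=1: 0+15810+25·15·34=28560; k=2: 11625+0+25·31·34=37975 → min 28560 | A_2..A_4: k=2: 0+15810+15·31·15=22785; k=3: 15810+0+15·34·15=23460 → min 22785 | A_3..A_5: k=3: 0+2550+31·34·5=7820; k=4: 15810+0+31·15·5=18135 → min 7820 | A_4..A_6: k=4: 0+1950+34·15·26=15210; k=5: 2550+0+34·5·26=6970 → min 6970.
Length 4: A_1..A_4: k=1: 0+22785+25·15·15=28410; k=2: 11625+15810+25·31·15=39060; k=3: 28560+0+25·34·15=41310 → min 28410 | A_2..A_5: k=2: 0+7820+15·31·5=10145; k=3: 15810+2550+15·34·5=20910; k=4: 22785+0+15·15·5=23910 → min 10145 | A_3..A_6: k=3: 0+6970+31·34·26=34374; k=4: 15810+1950+31·15·26=29850; k=5: 7820+0+31·5·26=11850 → min 11850.
Length 5: A_1..A_5: k=1: 0+10145+25·15·5=12020; k=2: 11625+7820+25·31·5=23320; k=3: 28560+2550+25·34·5=35360; k=4: 28410+0+25·15·5=30285 → min 12020 | A_2..A_6: k=2: 0+11850+15·31·26=23940; k=3: 15810+6970+15·34·26=36040; k=4: 22785+1950+15·15·26=30585; k=5: 10145+0+15·5·26=12095 → min 12095.
Length 6: A_1..A_6: k=1: 0+12095+25·15·26=21845; k=2: 11625+11850+25·31·26=43625; k=3: 28560+6970+25·34·26=57630; k=4: 28410+1950+25·15·26=40110; k=5: 12020+0+25·5·26=15270 → min 15270.
Optimal order: ((A_1 · (A_2 · (A_3 · (A_4 · A_5)))) · A_6) with cost 15270.

15270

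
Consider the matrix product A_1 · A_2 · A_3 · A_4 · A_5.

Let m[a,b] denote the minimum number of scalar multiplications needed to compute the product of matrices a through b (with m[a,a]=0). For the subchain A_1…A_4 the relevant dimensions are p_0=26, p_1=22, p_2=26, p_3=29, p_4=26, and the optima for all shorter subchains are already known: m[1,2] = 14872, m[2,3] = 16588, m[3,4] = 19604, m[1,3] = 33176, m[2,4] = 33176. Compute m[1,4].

m[1,4] = min over k∈[1,3] of m[1,k]+m[k+1,4]+p_{0}·p_k·p_{4}.
k=1: 0 + 33176 + 26·22·26 = 48048; k=2: 14872 + 19604 + 26·26·26 = 52052; k=3: 33176 + 0 + 26·29·26 = 52780.
Minimum: 48048 at k=1.

48048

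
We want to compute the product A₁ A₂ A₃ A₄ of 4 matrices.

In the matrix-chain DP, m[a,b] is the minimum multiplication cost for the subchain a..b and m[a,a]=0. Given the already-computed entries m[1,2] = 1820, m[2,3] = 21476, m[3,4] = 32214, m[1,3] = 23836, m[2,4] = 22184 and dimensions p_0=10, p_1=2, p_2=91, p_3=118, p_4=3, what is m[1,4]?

22244

m[1,4] = min over k∈[1,3] of m[1,k]+m[k+1,4]+p_{0}·p_k·p_{4}.
k=1: 0 + 22184 + 10·2·3 = 22244; k=2: 1820 + 32214 + 10·91·3 = 36764; k=3: 23836 + 0 + 10·118·3 = 27376.
Minimum: 22244 at k=1.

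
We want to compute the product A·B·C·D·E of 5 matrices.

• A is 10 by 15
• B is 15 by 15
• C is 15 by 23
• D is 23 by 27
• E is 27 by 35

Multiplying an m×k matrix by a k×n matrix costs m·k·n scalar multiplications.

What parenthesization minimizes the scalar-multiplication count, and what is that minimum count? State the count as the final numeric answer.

Adjacent pairs: AB = 10·15·15 = 2250; BC = 15·15·23 = 5175; CD = 15·23·27 = 9315; DE = 23·27·35 = 21735.
Length 3: A..C: k=1: 0+5175+10·15·23=8625; k=2: 2250+0+10·15·23=5700 → min 5700 | B..D: k=2: 0+9315+15·15·27=15390; k=3: 5175+0+15·23·27=14490 → min 14490 | C..E: k=3: 0+21735+15·23·35=33810; k=4: 9315+0+15·27·35=23490 → min 23490.
Length 4: A..D: k=1: 0+14490+10·15·27=18540; k=2: 2250+9315+10·15·27=15615; k=3: 5700+0+10·23·27=11910 → min 11910 | B..E: k=2: 0+23490+15·15·35=31365; k=3: 5175+21735+15·23·35=38985; k=4: 14490+0+15·27·35=28665 → min 28665.
Length 5: A..E: k=1: 0+28665+10·15·35=33915; k=2: 2250+23490+10·15·35=30990; k=3: 5700+21735+10·23·35=35485; k=4: 11910+0+10·27·35=21360 → min 21360.
Optimal parenthesization: ((((A·B)·C)·D)·E) with cost 21360.

21360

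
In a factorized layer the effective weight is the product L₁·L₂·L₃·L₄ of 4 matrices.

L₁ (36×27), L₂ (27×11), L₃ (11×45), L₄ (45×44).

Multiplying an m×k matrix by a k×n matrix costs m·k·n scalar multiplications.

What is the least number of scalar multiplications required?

Adjacent pairs: L₁L₂ = 36·27·11 = 10692; L₂L₃ = 27·11·45 = 13365; L₃L₄ = 11·45·44 = 21780.
Length 3: L₁..L₃: k=1: 0+13365+36·27·45=57105; k=2: 10692+0+36·11·45=28512 → min 28512 | L₂..L₄: k=2: 0+21780+27·11·44=34848; k=3: 13365+0+27·45·44=66825 → min 34848.
Length 4: L₁..L₄: k=1: 0+34848+36·27·44=77616; k=2: 10692+21780+36·11·44=49896; k=3: 28512+0+36·45·44=99792 → min 49896.
Optimal order: ((L₁·L₂)·(L₃·L₄)) with cost 49896.

49896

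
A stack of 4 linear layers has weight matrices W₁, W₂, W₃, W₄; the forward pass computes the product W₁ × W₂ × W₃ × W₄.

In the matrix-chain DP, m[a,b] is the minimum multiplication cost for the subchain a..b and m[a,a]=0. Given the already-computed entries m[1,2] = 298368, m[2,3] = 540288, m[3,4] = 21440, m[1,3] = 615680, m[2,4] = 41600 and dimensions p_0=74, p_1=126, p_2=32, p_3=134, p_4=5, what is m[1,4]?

88220

m[1,4] = min over k∈[1,3] of m[1,k]+m[k+1,4]+p_{0}·p_k·p_{4}.
k=1: 0 + 41600 + 74·126·5 = 88220; k=2: 298368 + 21440 + 74·32·5 = 331648; k=3: 615680 + 0 + 74·134·5 = 665260.
Minimum: 88220 at k=1.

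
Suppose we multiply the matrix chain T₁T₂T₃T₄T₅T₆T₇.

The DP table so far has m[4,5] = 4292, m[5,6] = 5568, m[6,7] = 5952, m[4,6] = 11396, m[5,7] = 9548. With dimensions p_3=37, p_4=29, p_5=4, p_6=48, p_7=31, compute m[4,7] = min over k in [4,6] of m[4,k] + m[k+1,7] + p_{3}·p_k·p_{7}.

m[4,7] = min over k∈[4,6] of m[4,k]+m[k+1,7]+p_{3}·p_k·p_{7}.
k=4: 0 + 9548 + 37·29·31 = 42811; k=5: 4292 + 5952 + 37·4·31 = 14832; k=6: 11396 + 0 + 37·48·31 = 66452.
Minimum: 14832 at k=5.

14832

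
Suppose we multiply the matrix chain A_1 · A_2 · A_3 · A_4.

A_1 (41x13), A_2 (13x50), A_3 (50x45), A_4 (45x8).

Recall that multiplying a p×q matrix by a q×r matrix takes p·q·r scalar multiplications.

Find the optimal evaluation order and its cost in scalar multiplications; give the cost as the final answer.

Adjacent pairs: A_1A_2 = 41·13·50 = 26650; A_2A_3 = 13·50·45 = 29250; A_3A_4 = 50·45·8 = 18000.
Length 3: A_1..A_3: k=1: 0+29250+41·13·45=53235; k=2: 26650+0+41·50·45=118900 → min 53235 | A_2..A_4: k=2: 0+18000+13·50·8=23200; k=3: 29250+0+13·45·8=33930 → min 23200.
Length 4: A_1..A_4: k=1: 0+23200+41·13·8=27464; k=2: 26650+18000+41·50·8=61050; k=3: 53235+0+41·45·8=67995 → min 27464.
Optimal parenthesization: (A_1 · (A_2 · (A_3 · A_4))) with cost 27464.

27464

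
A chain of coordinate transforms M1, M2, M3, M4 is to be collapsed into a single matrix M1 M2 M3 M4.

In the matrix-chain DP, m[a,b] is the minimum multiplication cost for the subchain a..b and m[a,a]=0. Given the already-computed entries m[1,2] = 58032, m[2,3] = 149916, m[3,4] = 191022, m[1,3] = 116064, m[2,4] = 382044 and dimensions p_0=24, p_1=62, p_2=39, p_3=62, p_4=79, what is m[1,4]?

m[1,4] = min over k∈[1,3] of m[1,k]+m[k+1,4]+p_{0}·p_k·p_{4}.
k=1: 0 + 382044 + 24·62·79 = 499596; k=2: 58032 + 191022 + 24·39·79 = 322998; k=3: 116064 + 0 + 24·62·79 = 233616.
Minimum: 233616 at k=3.

233616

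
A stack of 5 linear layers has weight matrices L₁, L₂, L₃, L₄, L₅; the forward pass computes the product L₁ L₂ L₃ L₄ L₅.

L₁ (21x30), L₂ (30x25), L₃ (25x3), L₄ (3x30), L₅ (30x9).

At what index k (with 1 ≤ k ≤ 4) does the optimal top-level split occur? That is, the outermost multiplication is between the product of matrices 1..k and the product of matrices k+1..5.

3

Adjacent pairs: L₁L₂ = 21·30·25 = 15750; L₂L₃ = 30·25·3 = 2250; L₃L₄ = 25·3·30 = 2250; L₄L₅ = 3·30·9 = 810.
Length 3: L₁..L₃: k=1: 0+2250+21·30·3=4140; k=2: 15750+0+21·25·3=17325 → min 4140 | L₂..L₄: k=2: 0+2250+30·25·30=24750; k=3: 2250+0+30·3·30=4950 → min 4950 | L₃..L₅: k=3: 0+810+25·3·9=1485; k=4: 2250+0+25·30·9=9000 → min 1485.
Length 4: L₁..L₄: k=1: 0+4950+21·30·30=23850; k=2: 15750+2250+21·25·30=33750; k=3: 4140+0+21·3·30=6030 → min 6030 | L₂..L₅: k=2: 0+1485+30·25·9=8235; k=3: 2250+810+30·3·9=3870; k=4: 4950+0+30·30·9=13050 → min 3870.
Top-level splits: k=1: (L₁..L₁)·(L₂..L₅) → 0+3870+21·30·9 = 9540; k=2: (L₁..L₂)·(L₃..L₅) → 15750+1485+21·25·9 = 21960; k=3: (L₁..L₃)·(L₄..L₅) → 4140+810+21·3·9 = 5517; k=4: (L₁..L₄)·(L₅..L₅) → 6030+0+21·30·9 = 11700.
Best split is after L₃, i.e. k = 3.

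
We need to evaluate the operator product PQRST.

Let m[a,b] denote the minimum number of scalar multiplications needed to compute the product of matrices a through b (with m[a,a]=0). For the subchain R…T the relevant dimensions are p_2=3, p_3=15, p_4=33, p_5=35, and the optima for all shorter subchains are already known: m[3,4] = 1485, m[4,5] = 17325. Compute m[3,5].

m[3,5] = min over k∈[3,4] of m[3,k]+m[k+1,5]+p_{2}·p_k·p_{5}.
k=3: 0 + 17325 + 3·15·35 = 18900; k=4: 1485 + 0 + 3·33·35 = 4950.
Minimum: 4950 at k=4.

4950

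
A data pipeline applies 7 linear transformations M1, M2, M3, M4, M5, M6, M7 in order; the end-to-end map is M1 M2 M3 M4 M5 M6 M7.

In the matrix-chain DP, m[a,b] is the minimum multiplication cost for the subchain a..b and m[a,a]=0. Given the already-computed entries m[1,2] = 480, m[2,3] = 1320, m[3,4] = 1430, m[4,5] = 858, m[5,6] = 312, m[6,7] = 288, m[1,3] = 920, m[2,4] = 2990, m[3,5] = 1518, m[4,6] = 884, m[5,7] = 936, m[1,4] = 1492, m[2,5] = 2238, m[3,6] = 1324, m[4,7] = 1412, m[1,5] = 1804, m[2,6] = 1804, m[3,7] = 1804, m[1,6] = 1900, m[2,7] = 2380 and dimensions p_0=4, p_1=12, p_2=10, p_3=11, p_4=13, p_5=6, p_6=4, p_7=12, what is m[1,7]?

m[1,7] = min over k∈[1,6] of m[1,k]+m[k+1,7]+p_{0}·p_k·p_{7}.
k=1: 0 + 2380 + 4·12·12 = 2956; k=2: 480 + 1804 + 4·10·12 = 2764; k=3: 920 + 1412 + 4·11·12 = 2860; k=4: 1492 + 936 + 4·13·12 = 3052; k=5: 1804 + 288 + 4·6·12 = 2380; k=6: 1900 + 0 + 4·4·12 = 2092.
Minimum: 2092 at k=6.

2092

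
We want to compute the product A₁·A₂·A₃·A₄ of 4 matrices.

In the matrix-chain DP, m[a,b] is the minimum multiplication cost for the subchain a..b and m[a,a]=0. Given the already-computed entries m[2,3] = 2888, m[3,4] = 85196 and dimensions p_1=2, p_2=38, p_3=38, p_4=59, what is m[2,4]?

7372

m[2,4] = min over k∈[2,3] of m[2,k]+m[k+1,4]+p_{1}·p_k·p_{4}.
k=2: 0 + 85196 + 2·38·59 = 89680; k=3: 2888 + 0 + 2·38·59 = 7372.
Minimum: 7372 at k=3.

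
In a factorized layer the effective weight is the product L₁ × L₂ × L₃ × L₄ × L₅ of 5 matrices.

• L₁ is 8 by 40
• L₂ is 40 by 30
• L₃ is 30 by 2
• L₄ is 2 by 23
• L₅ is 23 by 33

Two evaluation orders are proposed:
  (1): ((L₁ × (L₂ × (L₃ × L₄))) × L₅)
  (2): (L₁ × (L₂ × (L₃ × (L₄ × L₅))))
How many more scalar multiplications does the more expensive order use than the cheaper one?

11246

Order (1) = ((L₁ × (L₂ × (L₃ × L₄))) × L₅): (L₃ × L₄): 30×2 by 2×23 → 30×23, cost 30·2·23 = 1380; (L₂ × (L₃ × L₄)): 40×30 by 30×23 → 40×23, cost 40·30·23 = 27600; cumulative 28980; (L₁ × (L₂ × (L₃ × L₄))): 8×40 by 40×23 → 8×23, cost 8·40·23 = 7360; cumulative 36340; ((L₁ × (L₂ × (L₃ × L₄))) × L₅): 8×23 by 23×33 → 8×33, cost 8·23·33 = 6072; cumulative 42412. Total 42412.
Order (2) = (L₁ × (L₂ × (L₃ × (L₄ × L₅)))): (L₄ × L₅): 2×23 by 23×33 → 2×33, cost 2·23·33 = 1518; (L₃ × (L₄ × L₅)): 30×2 by 2×33 → 30×33, cost 30·2·33 = 1980; cumulative 3498; (L₂ × (L₃ × (L₄ × L₅))): 40×30 by 30×33 → 40×33, cost 40·30·33 = 39600; cumulative 43098; (L₁ × (L₂ × (L₃ × (L₄ × L₅)))): 8×40 by 40×33 → 8×33, cost 8·40·33 = 10560; cumulative 53658. Total 53658.
Difference: |42412 − 53658| = 11246.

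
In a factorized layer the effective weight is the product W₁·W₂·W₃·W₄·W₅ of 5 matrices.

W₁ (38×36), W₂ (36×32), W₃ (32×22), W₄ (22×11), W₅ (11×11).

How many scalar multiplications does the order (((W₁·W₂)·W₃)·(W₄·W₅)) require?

82386

(W₁·W₂): 38×36 by 36×32 → 38×32, cost 38·36·32 = 43776
((W₁·W₂)·W₃): 38×32 by 32×22 → 38×22, cost 38·32·22 = 26752; cumulative 70528
(W₄·W₅): 22×11 by 11×11 → 22×11, cost 22·11·11 = 2662
(((W₁·W₂)·W₃)·(W₄·W₅)): 38×22 by 22×11 → 38×11, cost 38·22·11 = 9196; cumulative 82386
Total: 82386 scalar multiplications.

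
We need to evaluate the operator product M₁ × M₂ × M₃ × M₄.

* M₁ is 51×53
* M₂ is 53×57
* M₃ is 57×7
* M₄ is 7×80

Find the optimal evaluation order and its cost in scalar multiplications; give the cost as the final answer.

68628

Adjacent pairs: M₁M₂ = 51·53·57 = 154071; M₂M₃ = 53·57·7 = 21147; M₃M₄ = 57·7·80 = 31920.
Length 3: M₁..M₃: k=1: 0+21147+51·53·7=40068; k=2: 154071+0+51·57·7=174420 → min 40068 | M₂..M₄: k=2: 0+31920+53·57·80=273600; k=3: 21147+0+53·7·80=50827 → min 50827.
Length 4: M₁..M₄: k=1: 0+50827+51·53·80=267067; k=2: 154071+31920+51·57·80=418551; k=3: 40068+0+51·7·80=68628 → min 68628.
Optimal parenthesization: ((M₁ × (M₂ × M₃)) × M₄) with cost 68628.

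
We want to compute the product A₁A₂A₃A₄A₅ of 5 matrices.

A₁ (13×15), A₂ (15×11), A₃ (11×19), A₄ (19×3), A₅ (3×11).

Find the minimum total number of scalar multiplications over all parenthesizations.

Adjacent pairs: A₁A₂ = 13·15·11 = 2145; A₂A₃ = 15·11·19 = 3135; A₃A₄ = 11·19·3 = 627; A₄A₅ = 19·3·11 = 627.
Length 3: A₁..A₃: k=1: 0+3135+13·15·19=6840; k=2: 2145+0+13·11·19=4862 → min 4862 | A₂..A₄: k=2: 0+627+15·11·3=1122; k=3: 3135+0+15·19·3=3990 → min 1122 | A₃..A₅: k=3: 0+627+11·19·11=2926; k=4: 627+0+11·3·11=990 → min 990.
Length 4: A₁..A₄: k=1: 0+1122+13·15·3=1707; k=2: 2145+627+13·11·3=3201; k=3: 4862+0+13·19·3=5603 → min 1707 | A₂..A₅: k=2: 0+990+15·11·11=2805; k=3: 3135+627+15·19·11=6897; k=4: 1122+0+15·3·11=1617 → min 1617.
Length 5: A₁..A₅: k=1: 0+1617+13·15·11=3762; k=2: 2145+990+13·11·11=4708; k=3: 4862+627+13·19·11=8206; k=4: 1707+0+13·3·11=2136 → min 2136.
Optimal order: ((A₁(A₂(A₃A₄)))A₅) with cost 2136.

2136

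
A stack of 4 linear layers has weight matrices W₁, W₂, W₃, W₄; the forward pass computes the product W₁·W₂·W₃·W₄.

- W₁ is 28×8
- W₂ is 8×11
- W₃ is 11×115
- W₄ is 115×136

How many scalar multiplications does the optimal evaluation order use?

Adjacent pairs: W₁W₂ = 28·8·11 = 2464; W₂W₃ = 8·11·115 = 10120; W₃W₄ = 11·115·136 = 172040.
Length 3: W₁..W₃: k=1: 0+10120+28·8·115=35880; k=2: 2464+0+28·11·115=37884 → min 35880 | W₂..W₄: k=2: 0+172040+8·11·136=184008; k=3: 10120+0+8·115·136=135240 → min 135240.
Length 4: W₁..W₄: k=1: 0+135240+28·8·136=165704; k=2: 2464+172040+28·11·136=216392; k=3: 35880+0+28·115·136=473800 → min 165704.
Optimal order: (W₁·((W₂·W₃)·W₄)) with cost 165704.

165704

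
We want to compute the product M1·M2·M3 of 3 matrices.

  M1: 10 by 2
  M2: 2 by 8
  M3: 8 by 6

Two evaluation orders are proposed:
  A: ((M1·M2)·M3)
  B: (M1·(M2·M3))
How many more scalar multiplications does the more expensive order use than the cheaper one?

Order A = ((M1·M2)·M3): (M1·M2): 10×2 by 2×8 → 10×8, cost 10·2·8 = 160; ((M1·M2)·M3): 10×8 by 8×6 → 10×6, cost 10·8·6 = 480; cumulative 640. Total 640.
Order B = (M1·(M2·M3)): (M2·M3): 2×8 by 8×6 → 2×6, cost 2·8·6 = 96; (M1·(M2·M3)): 10×2 by 2×6 → 10×6, cost 10·2·6 = 120; cumulative 216. Total 216.
Difference: |640 − 216| = 424.

424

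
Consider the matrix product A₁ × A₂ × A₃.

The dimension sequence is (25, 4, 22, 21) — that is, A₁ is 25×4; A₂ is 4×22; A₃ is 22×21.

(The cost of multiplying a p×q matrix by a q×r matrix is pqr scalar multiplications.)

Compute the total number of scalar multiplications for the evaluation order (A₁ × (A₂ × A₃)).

(A₂ × A₃): 4×22 by 22×21 → 4×21, cost 4·22·21 = 1848
(A₁ × (A₂ × A₃)): 25×4 by 4×21 → 25×21, cost 25·4·21 = 2100; cumulative 3948
Total: 3948 scalar multiplications.

3948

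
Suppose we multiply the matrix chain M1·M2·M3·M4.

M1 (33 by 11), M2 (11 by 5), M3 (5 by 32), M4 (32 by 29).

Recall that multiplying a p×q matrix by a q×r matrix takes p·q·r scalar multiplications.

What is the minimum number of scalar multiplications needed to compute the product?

11240

Adjacent pairs: M1M2 = 33·11·5 = 1815; M2M3 = 11·5·32 = 1760; M3M4 = 5·32·29 = 4640.
Length 3: M1..M3: k=1: 0+1760+33·11·32=13376; k=2: 1815+0+33·5·32=7095 → min 7095 | M2..M4: k=2: 0+4640+11·5·29=6235; k=3: 1760+0+11·32·29=11968 → min 6235.
Length 4: M1..M4: k=1: 0+6235+33·11·29=16762; k=2: 1815+4640+33·5·29=11240; k=3: 7095+0+33·32·29=37719 → min 11240.
Optimal order: ((M1·M2)·(M3·M4)) with cost 11240.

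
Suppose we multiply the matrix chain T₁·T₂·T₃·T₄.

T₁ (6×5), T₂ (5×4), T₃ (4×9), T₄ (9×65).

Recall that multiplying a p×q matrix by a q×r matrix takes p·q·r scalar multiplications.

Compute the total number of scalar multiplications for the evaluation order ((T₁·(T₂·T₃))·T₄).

(T₂·T₃): 5×4 by 4×9 → 5×9, cost 5·4·9 = 180
(T₁·(T₂·T₃)): 6×5 by 5×9 → 6×9, cost 6·5·9 = 270; cumulative 450
((T₁·(T₂·T₃))·T₄): 6×9 by 9×65 → 6×65, cost 6·9·65 = 3510; cumulative 3960
Total: 3960 scalar multiplications.

3960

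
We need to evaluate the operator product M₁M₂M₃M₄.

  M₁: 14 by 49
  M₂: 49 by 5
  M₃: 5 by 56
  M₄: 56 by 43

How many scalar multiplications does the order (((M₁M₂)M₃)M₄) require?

(M₁M₂): 14×49 by 49×5 → 14×5, cost 14·49·5 = 3430
((M₁M₂)M₃): 14×5 by 5×56 → 14×56, cost 14·5·56 = 3920; cumulative 7350
(((M₁M₂)M₃)M₄): 14×56 by 56×43 → 14×43, cost 14·56·43 = 33712; cumulative 41062
Total: 41062 scalar multiplications.

41062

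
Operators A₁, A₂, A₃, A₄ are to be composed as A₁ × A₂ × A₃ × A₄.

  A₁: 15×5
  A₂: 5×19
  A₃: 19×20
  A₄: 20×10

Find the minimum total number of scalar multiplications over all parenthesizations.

Adjacent pairs: A₁A₂ = 15·5·19 = 1425; A₂A₃ = 5·19·20 = 1900; A₃A₄ = 19·20·10 = 3800.
Length 3: A₁..A₃: k=1: 0+1900+15·5·20=3400; k=2: 1425+0+15·19·20=7125 → min 3400 | A₂..A₄: k=2: 0+3800+5·19·10=4750; k=3: 1900+0+5·20·10=2900 → min 2900.
Length 4: A₁..A₄: k=1: 0+2900+15·5·10=3650; k=2: 1425+3800+15·19·10=8075; k=3: 3400+0+15·20·10=6400 → min 3650.
Optimal order: (A₁ × ((A₂ × A₃) × A₄)) with cost 3650.

3650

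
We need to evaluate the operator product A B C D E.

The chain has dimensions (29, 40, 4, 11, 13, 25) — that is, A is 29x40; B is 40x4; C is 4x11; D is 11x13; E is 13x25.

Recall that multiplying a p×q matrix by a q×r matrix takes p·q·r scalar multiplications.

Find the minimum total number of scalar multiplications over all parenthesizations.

Adjacent pairs: AB = 29·40·4 = 4640; BC = 40·4·11 = 1760; CD = 4·11·13 = 572; DE = 11·13·25 = 3575.
Length 3: A..C: k=1: 0+1760+29·40·11=14520; k=2: 4640+0+29·4·11=5916 → min 5916 | B..D: k=2: 0+572+40·4·13=2652; k=3: 1760+0+40·11·13=7480 → min 2652 | C..E: k=3: 0+3575+4·11·25=4675; k=4: 572+0+4·13·25=1872 → min 1872.
Length 4: A..D: k=1: 0+2652+29·40·13=17732; k=2: 4640+572+29·4·13=6720; k=3: 5916+0+29·11·13=10063 → min 6720 | B..E: k=2: 0+1872+40·4·25=5872; k=3: 1760+3575+40·11·25=16335; k=4: 2652+0+40·13·25=15652 → min 5872.
Length 5: A..E: k=1: 0+5872+29·40·25=34872; k=2: 4640+1872+29·4·25=9412; k=3: 5916+3575+29·11·25=17466; k=4: 6720+0+29·13·25=16145 → min 9412.
Optimal order: ((A B) ((C D) E)) with cost 9412.

9412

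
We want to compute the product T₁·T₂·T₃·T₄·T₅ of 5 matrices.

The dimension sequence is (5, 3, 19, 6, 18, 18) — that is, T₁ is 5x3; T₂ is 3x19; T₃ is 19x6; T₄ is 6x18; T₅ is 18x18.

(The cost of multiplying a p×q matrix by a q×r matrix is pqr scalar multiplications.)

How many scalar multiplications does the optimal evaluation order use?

1908

Adjacent pairs: T₁T₂ = 5·3·19 = 285; T₂T₃ = 3·19·6 = 342; T₃T₄ = 19·6·18 = 2052; T₄T₅ = 6·18·18 = 1944.
Length 3: T₁..T₃: k=1: 0+342+5·3·6=432; k=2: 285+0+5·19·6=855 → min 432 | T₂..T₄: k=2: 0+2052+3·19·18=3078; k=3: 342+0+3·6·18=666 → min 666 | T₃..T₅: k=3: 0+1944+19·6·18=3996; k=4: 2052+0+19·18·18=8208 → min 3996.
Length 4: T₁..T₄: k=1: 0+666+5·3·18=936; k=2: 285+2052+5·19·18=4047; k=3: 432+0+5·6·18=972 → min 936 | T₂..T₅: k=2: 0+3996+3·19·18=5022; k=3: 342+1944+3·6·18=2610; k=4: 666+0+3·18·18=1638 → min 1638.
Length 5: T₁..T₅: k=1: 0+1638+5·3·18=1908; k=2: 285+3996+5·19·18=5991; k=3: 432+1944+5·6·18=2916; k=4: 936+0+5·18·18=2556 → min 1908.
Optimal order: (T₁·(((T₂·T₃)·T₄)·T₅)) with cost 1908.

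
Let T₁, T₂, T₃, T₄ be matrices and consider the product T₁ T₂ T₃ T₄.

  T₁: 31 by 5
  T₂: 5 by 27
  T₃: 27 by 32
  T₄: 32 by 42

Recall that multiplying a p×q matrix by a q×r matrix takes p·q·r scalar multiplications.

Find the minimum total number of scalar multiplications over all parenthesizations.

17550

Adjacent pairs: T₁T₂ = 31·5·27 = 4185; T₂T₃ = 5·27·32 = 4320; T₃T₄ = 27·32·42 = 36288.
Length 3: T₁..T₃: k=1: 0+4320+31·5·32=9280; k=2: 4185+0+31·27·32=30969 → min 9280 | T₂..T₄: k=2: 0+36288+5·27·42=41958; k=3: 4320+0+5·32·42=11040 → min 11040.
Length 4: T₁..T₄: k=1: 0+11040+31·5·42=17550; k=2: 4185+36288+31·27·42=75627; k=3: 9280+0+31·32·42=50944 → min 17550.
Optimal order: (T₁ ((T₂ T₃) T₄)) with cost 17550.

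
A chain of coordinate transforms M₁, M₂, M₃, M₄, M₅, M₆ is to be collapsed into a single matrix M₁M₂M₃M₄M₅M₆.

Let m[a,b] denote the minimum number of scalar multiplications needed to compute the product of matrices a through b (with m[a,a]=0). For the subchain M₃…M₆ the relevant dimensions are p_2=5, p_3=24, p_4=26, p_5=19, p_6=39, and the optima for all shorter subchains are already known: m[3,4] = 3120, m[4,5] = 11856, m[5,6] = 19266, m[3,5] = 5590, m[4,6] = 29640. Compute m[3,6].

9295

m[3,6] = min over k∈[3,5] of m[3,k]+m[k+1,6]+p_{2}·p_k·p_{6}.
k=3: 0 + 29640 + 5·24·39 = 34320; k=4: 3120 + 19266 + 5·26·39 = 27456; k=5: 5590 + 0 + 5·19·39 = 9295.
Minimum: 9295 at k=5.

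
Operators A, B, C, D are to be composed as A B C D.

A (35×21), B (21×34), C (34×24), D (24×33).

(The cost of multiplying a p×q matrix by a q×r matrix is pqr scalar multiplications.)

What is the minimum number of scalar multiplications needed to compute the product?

Adjacent pairs: AB = 35·21·34 = 24990; BC = 21·34·24 = 17136; CD = 34·24·33 = 26928.
Length 3: A..C: k=1: 0+17136+35·21·24=34776; k=2: 24990+0+35·34·24=53550 → min 34776 | B..D: k=2: 0+26928+21·34·33=50490; k=3: 17136+0+21·24·33=33768 → min 33768.
Length 4: A..D: k=1: 0+33768+35·21·33=58023; k=2: 24990+26928+35·34·33=91188; k=3: 34776+0+35·24·33=62496 → min 58023.
Optimal order: (A ((B C) D)) with cost 58023.

58023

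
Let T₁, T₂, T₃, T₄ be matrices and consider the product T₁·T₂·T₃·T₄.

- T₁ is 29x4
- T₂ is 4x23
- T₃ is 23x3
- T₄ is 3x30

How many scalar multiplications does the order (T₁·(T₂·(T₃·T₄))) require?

(T₃·T₄): 23×3 by 3×30 → 23×30, cost 23·3·30 = 2070
(T₂·(T₃·T₄)): 4×23 by 23×30 → 4×30, cost 4·23·30 = 2760; cumulative 4830
(T₁·(T₂·(T₃·T₄))): 29×4 by 4×30 → 29×30, cost 29·4·30 = 3480; cumulative 8310
Total: 8310 scalar multiplications.

8310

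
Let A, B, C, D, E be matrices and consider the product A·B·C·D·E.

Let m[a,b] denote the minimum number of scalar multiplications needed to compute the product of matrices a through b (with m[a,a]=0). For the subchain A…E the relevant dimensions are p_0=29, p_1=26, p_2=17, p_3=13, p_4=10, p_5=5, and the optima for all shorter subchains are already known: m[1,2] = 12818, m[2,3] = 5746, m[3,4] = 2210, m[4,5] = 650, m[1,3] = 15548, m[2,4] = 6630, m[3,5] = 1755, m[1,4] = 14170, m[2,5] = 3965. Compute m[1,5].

7735

m[1,5] = min over k∈[1,4] of m[1,k]+m[k+1,5]+p_{0}·p_k·p_{5}.
k=1: 0 + 3965 + 29·26·5 = 7735; k=2: 12818 + 1755 + 29·17·5 = 17038; k=3: 15548 + 650 + 29·13·5 = 18083; k=4: 14170 + 0 + 29·10·5 = 15620.
Minimum: 7735 at k=1.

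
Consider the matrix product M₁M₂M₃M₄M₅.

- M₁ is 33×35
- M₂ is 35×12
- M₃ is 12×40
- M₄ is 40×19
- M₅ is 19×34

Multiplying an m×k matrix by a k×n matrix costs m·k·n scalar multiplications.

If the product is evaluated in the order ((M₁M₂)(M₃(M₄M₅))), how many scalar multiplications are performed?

(M₁M₂): 33×35 by 35×12 → 33×12, cost 33·35·12 = 13860
(M₄M₅): 40×19 by 19×34 → 40×34, cost 40·19·34 = 25840
(M₃(M₄M₅)): 12×40 by 40×34 → 12×34, cost 12·40·34 = 16320; cumulative 42160
((M₁M₂)(M₃(M₄M₅))): 33×12 by 12×34 → 33×34, cost 33·12·34 = 13464; cumulative 69484
Total: 69484 scalar multiplications.

69484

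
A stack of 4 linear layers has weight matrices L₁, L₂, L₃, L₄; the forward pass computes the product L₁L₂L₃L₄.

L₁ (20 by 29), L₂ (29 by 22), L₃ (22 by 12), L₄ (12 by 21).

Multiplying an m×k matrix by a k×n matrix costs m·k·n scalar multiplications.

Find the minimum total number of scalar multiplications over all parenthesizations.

19656

Adjacent pairs: L₁L₂ = 20·29·22 = 12760; L₂L₃ = 29·22·12 = 7656; L₃L₄ = 22·12·21 = 5544.
Length 3: L₁..L₃: k=1: 0+7656+20·29·12=14616; k=2: 12760+0+20·22·12=18040 → min 14616 | L₂..L₄: k=2: 0+5544+29·22·21=18942; k=3: 7656+0+29·12·21=14964 → min 14964.
Length 4: L₁..L₄: k=1: 0+14964+20·29·21=27144; k=2: 12760+5544+20·22·21=27544; k=3: 14616+0+20·12·21=19656 → min 19656.
Optimal order: ((L₁(L₂L₃))L₄) with cost 19656.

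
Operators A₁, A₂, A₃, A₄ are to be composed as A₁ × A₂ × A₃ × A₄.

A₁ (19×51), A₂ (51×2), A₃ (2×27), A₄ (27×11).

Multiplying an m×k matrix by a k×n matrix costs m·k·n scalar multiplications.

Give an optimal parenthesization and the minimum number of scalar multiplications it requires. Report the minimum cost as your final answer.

Adjacent pairs: A₁A₂ = 19·51·2 = 1938; A₂A₃ = 51·2·27 = 2754; A₃A₄ = 2·27·11 = 594.
Length 3: A₁..A₃: k=1: 0+2754+19·51·27=28917; k=2: 1938+0+19·2·27=2964 → min 2964 | A₂..A₄: k=2: 0+594+51·2·11=1716; k=3: 2754+0+51·27·11=17901 → min 1716.
Length 4: A₁..A₄: k=1: 0+1716+19·51·11=12375; k=2: 1938+594+19·2·11=2950; k=3: 2964+0+19·27·11=8607 → min 2950.
Optimal parenthesization: ((A₁ × A₂) × (A₃ × A₄)) with cost 2950.

2950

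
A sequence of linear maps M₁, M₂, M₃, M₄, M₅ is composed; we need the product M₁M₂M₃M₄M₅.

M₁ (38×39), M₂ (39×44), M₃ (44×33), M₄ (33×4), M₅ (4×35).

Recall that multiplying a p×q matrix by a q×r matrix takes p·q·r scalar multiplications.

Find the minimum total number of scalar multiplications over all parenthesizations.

Adjacent pairs: M₁M₂ = 38·39·44 = 65208; M₂M₃ = 39·44·33 = 56628; M₃M₄ = 44·33·4 = 5808; M₄M₅ = 33·4·35 = 4620.
Length 3: M₁..M₃: k=1: 0+56628+38·39·33=105534; k=2: 65208+0+38·44·33=120384 → min 105534 | M₂..M₄: k=2: 0+5808+39·44·4=12672; k=3: 56628+0+39·33·4=61776 → min 12672 | M₃..M₅: k=3: 0+4620+44·33·35=55440; k=4: 5808+0+44·4·35=11968 → min 11968.
Length 4: M₁..M₄: k=1: 0+12672+38·39·4=18600; k=2: 65208+5808+38·44·4=77704; k=3: 105534+0+38·33·4=110550 → min 18600 | M₂..M₅: k=2: 0+11968+39·44·35=72028; k=3: 56628+4620+39·33·35=106293; k=4: 12672+0+39·4·35=18132 → min 18132.
Length 5: M₁..M₅: k=1: 0+18132+38·39·35=70002; k=2: 65208+11968+38·44·35=135696; k=3: 105534+4620+38·33·35=154044; k=4: 18600+0+38·4·35=23920 → min 23920.
Optimal order: ((M₁(M₂(M₃M₄)))M₅) with cost 23920.

23920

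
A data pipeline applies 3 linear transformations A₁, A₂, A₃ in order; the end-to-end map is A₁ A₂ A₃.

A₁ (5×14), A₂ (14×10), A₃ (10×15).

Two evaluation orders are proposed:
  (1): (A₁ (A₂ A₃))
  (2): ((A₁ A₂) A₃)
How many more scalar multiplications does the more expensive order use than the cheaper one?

Order (1) = (A₁ (A₂ A₃)): (A₂ A₃): 14×10 by 10×15 → 14×15, cost 14·10·15 = 2100; (A₁ (A₂ A₃)): 5×14 by 14×15 → 5×15, cost 5·14·15 = 1050; cumulative 3150. Total 3150.
Order (2) = ((A₁ A₂) A₃): (A₁ A₂): 5×14 by 14×10 → 5×10, cost 5·14·10 = 700; ((A₁ A₂) A₃): 5×10 by 10×15 → 5×15, cost 5·10·15 = 750; cumulative 1450. Total 1450.
Difference: |3150 − 1450| = 1700.

1700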